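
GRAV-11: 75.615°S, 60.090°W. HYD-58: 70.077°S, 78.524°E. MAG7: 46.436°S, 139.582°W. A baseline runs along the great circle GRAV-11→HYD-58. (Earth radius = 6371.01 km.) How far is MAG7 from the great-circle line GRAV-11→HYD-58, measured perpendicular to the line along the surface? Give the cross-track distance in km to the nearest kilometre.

4411 km

δ₁₃ = central angle GRAV-11→MAG7 = 0.747910 rad  (haversine)
θ₁₃ = bearing GRAV-11→MAG7 = 265.085°,  θ₁₂ = bearing GRAV-11→HYD-58 = 154.913°
dₓₜ = R·arcsin(sin δ₁₃ · sin(θ₁₃ − θ₁₂)) = 6371.01·arcsin(0.68011·sin(110.172°)) = 4411.336 km
|dₓₜ| = 4411.336 km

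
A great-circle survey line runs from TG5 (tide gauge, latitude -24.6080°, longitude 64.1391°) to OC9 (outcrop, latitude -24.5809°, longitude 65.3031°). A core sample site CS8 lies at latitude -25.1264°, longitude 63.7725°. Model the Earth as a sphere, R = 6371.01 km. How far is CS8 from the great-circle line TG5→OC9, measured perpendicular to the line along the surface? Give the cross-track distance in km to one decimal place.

56.9 km

δ₁₃ = central angle TG5→CS8 = 0.010750 rad  (haversine)
θ₁₃ = bearing TG5→CS8 = 212.608°,  θ₁₂ = bearing TG5→OC9 = 88.776°
dₓₜ = R·arcsin(sin δ₁₃ · sin(θ₁₃ − θ₁₂)) = 6371.01·arcsin(0.01075·sin(123.832°)) = 56.891 km
|dₓₜ| = 56.891 km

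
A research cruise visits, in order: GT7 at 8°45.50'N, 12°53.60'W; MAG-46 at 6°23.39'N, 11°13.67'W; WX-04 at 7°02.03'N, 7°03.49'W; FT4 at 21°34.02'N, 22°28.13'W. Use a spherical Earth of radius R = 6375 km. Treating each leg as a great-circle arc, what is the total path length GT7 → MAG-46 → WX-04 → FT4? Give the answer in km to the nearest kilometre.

3102 km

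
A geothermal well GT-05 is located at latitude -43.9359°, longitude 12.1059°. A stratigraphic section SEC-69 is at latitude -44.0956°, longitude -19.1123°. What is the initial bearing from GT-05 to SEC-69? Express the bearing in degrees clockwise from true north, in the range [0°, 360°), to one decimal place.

258.6°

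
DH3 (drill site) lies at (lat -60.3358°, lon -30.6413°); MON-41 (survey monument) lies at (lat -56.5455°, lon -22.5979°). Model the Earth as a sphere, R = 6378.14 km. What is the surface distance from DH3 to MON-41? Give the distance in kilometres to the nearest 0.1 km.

629.8 km

Δφ = 3.7903°,  Δλ = 8.0434°
a = sin²(Δφ/2) + cos φ₁ cos φ₂ sin²(Δλ/2) = 0.002436
c = 2·arcsin(√a) = 0.098745 rad = 5.6577°
d = R·c = 6378.14 × 0.098745 = 629.8 km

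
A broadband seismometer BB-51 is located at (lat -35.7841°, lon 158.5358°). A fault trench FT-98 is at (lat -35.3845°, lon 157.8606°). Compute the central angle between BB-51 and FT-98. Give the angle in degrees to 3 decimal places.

0.679°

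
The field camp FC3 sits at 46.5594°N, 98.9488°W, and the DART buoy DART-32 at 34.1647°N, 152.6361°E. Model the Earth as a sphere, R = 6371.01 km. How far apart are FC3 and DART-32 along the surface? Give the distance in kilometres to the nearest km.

8542 km

Δφ = -12.3947°,  Δλ = -108.4151°
a = sin²(Δφ/2) + cos φ₁ cos φ₂ sin²(Δλ/2) = 0.385988
c = 2·arcsin(√a) = 1.340749 rad = 76.8192°
d = R·c = 6371.01 × 1.340749 = 8541.9 km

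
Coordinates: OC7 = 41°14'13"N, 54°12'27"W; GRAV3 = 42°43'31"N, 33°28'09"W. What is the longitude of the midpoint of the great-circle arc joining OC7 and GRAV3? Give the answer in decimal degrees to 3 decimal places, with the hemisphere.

OC7: φ = +41.23694°, λ = -54.20750°
GRAV3: φ = +42.72528°, λ = -33.46917°
Bx = cos φ₂ cos Δλ = 0.687018,  By = cos φ₂ sin Δλ = 0.260128
φₘ = atan2(sin φ₁ + sin φ₂, √((cos φ₁ + Bx)² + By²)) = 42.45054°
λₘ = λ₁ + atan2(By, cos φ₁ + Bx) = -43.96086°

43.961°W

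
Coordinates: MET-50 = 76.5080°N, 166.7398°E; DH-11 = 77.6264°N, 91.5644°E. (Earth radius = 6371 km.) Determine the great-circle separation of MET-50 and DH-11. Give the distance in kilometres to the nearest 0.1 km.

Δφ = 1.1184°,  Δλ = -75.1754°
a = sin²(Δφ/2) + cos φ₁ cos φ₂ sin²(Δλ/2) = 0.018697
c = 2·arcsin(√a) = 0.274332 rad = 15.7181°
d = R·c = 6371 × 0.274332 = 1747.8 km

1747.8 km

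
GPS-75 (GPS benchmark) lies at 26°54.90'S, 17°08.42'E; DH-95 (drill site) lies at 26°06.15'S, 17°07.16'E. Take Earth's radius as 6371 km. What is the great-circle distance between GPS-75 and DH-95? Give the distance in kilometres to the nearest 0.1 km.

90.4 km

GPS-75: φ = -26.91500°, λ = +17.14033°
DH-95: φ = -26.10250°, λ = +17.11933°
Δφ = 0.8125°,  Δλ = -0.0210°
a = sin²(Δφ/2) + cos φ₁ cos φ₂ sin²(Δλ/2) = 0.000050
c = 2·arcsin(√a) = 0.014185 rad = 0.8127°
d = R·c = 6371 × 0.014185 = 90.4 km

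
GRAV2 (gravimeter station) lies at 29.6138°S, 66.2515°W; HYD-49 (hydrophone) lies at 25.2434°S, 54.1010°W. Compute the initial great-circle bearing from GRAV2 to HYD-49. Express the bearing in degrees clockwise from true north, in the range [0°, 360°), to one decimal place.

70.8°

Δλ = 12.1505°
y = sin Δλ · cos φ₂ = 0.190380
x = cos φ₁ sin φ₂ − sin φ₁ cos φ₂ cos Δλ = 0.066191
θ = atan2(y, x) = 70.8285° → 70.8285° (mod 360°)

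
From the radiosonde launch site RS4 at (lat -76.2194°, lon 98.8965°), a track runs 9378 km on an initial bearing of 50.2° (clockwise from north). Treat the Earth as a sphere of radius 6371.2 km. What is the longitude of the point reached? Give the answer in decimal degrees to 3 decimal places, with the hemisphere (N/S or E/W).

148.868°E

δ = d/R = 9378/6371.2 = 1.471936 rad
φ₂ = arcsin(sin φ₁ cos δ + cos φ₁ sin δ cos θ)
   = arcsin(-0.97121·0.09870 + 0.23820·0.99512·0.64011) = 3.20304°
λ₂ = λ₁ + atan2(sin θ sin δ cos φ₁, cos δ − sin φ₁ sin φ₂) = 148.86834°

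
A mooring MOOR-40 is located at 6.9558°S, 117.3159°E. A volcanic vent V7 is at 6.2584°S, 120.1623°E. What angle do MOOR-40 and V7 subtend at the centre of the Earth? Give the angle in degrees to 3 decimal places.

2.912°

Δφ = 0.6974°,  Δλ = 2.8464°
a = sin²(Δφ/2) + cos φ₁ cos φ₂ sin²(Δλ/2) = 0.000646
c = 2·arcsin(√a) = 0.050828 rad = 2.9122°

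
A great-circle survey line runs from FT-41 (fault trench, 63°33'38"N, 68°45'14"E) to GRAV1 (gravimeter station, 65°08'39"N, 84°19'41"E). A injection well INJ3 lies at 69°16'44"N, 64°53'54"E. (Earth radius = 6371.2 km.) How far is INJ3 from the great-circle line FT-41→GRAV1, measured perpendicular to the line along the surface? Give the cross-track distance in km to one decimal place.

653.6 km

FT-41: φ = +63.56056°, λ = +68.75389°
GRAV1: φ = +65.14417°, λ = +84.32806°
INJ3: φ = +69.27889°, λ = +64.89833°
δ₁₃ = central angle FT-41→INJ3 = 0.103320 rad  (haversine)
θ₁₃ = bearing FT-41→INJ3 = 346.663°,  θ₁₂ = bearing FT-41→GRAV1 = 69.830°
dₓₜ = R·arcsin(sin δ₁₃ · sin(θ₁₃ − θ₁₂)) = 6371.2·arcsin(0.10314·sin(276.833°)) = -653.583 km
|dₓₜ| = 653.583 km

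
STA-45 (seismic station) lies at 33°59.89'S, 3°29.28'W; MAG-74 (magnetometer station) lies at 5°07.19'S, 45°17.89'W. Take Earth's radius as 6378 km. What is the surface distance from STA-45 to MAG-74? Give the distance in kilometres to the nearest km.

STA-45: φ = -33.99817°, λ = -3.48800°
MAG-74: φ = -5.11983°, λ = -45.29817°
Δφ = 28.8783°,  Δλ = -41.8102°
a = sin²(Δφ/2) + cos φ₁ cos φ₂ sin²(Δλ/2) = 0.167312
c = 2·arcsin(√a) = 0.842798 rad = 48.2888°
d = R·c = 6378 × 0.842798 = 5375.4 km

5375 km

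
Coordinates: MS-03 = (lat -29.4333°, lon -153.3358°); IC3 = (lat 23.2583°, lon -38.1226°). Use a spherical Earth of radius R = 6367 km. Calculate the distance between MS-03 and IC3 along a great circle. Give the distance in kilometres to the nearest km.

Δφ = 52.6916°,  Δλ = 115.2132°
a = sin²(Δφ/2) + cos φ₁ cos φ₂ sin²(Δλ/2) = 0.767451
c = 2·arcsin(√a) = 2.135187 rad = 122.3372°
d = R·c = 6367 × 2.135187 = 13594.7 km

13595 km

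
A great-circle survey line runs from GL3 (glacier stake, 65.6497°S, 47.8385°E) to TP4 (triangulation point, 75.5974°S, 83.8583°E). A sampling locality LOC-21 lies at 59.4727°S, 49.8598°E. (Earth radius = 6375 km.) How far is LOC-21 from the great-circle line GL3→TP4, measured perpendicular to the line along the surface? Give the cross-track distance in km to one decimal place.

δ₁₃ = central angle GL3→LOC-21 = 0.109013 rad  (haversine)
θ₁₃ = bearing GL3→LOC-21 = 9.478°,  θ₁₂ = bearing GL3→TP4 = 145.904°
dₓₜ = R·arcsin(sin δ₁₃ · sin(θ₁₃ − θ₁₂)) = 6375·arcsin(0.10880·sin(-136.426°)) = -478.534 km
|dₓₜ| = 478.534 km

478.5 km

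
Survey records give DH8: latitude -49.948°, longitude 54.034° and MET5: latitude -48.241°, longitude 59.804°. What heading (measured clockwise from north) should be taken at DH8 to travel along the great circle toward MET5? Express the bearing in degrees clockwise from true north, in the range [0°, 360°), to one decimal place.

Δλ = 5.7700°
y = sin Δλ · cos φ₂ = 0.066956
x = cos φ₁ sin φ₂ − sin φ₁ cos φ₂ cos Δλ = 0.027205
θ = atan2(y, x) = 67.8873° → 67.8873° (mod 360°)

67.9°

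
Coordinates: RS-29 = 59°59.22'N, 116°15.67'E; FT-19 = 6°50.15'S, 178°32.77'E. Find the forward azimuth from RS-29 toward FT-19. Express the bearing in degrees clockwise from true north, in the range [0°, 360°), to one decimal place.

117.6°

RS-29: φ = +59.98700°, λ = +116.26117°
FT-19: φ = -6.83583°, λ = +178.54617°
Δλ = 62.2850°
y = sin Δλ · cos φ₂ = 0.878979
x = cos φ₁ sin φ₂ − sin φ₁ cos φ₂ cos Δλ = -0.459386
θ = atan2(y, x) = 117.5932° → 117.5932° (mod 360°)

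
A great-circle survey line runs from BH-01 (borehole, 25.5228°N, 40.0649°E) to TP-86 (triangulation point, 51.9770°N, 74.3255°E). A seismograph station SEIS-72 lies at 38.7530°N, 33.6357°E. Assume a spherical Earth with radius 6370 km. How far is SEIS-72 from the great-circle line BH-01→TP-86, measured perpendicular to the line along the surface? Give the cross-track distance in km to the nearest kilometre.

1312 km

δ₁₃ = central angle BH-01→SEIS-72 = 0.249514 rad  (haversine)
θ₁₃ = bearing BH-01→SEIS-72 = 339.290°,  θ₁₂ = bearing BH-01→TP-86 = 35.202°
dₓₜ = R·arcsin(sin δ₁₃ · sin(θ₁₃ − θ₁₂)) = 6370·arcsin(0.24693·sin(304.088°)) = -1311.952 km
|dₓₜ| = 1311.952 km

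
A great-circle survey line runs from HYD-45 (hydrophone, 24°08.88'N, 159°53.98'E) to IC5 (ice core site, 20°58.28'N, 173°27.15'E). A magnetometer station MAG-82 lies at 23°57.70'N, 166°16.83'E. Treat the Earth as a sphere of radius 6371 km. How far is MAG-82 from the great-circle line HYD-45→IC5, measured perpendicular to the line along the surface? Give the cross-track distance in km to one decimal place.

HYD-45: φ = +24.14800°, λ = +159.89967°
IC5: φ = +20.97133°, λ = +173.45250°
MAG-82: φ = +23.96167°, λ = +166.28050°
δ₁₃ = central angle HYD-45→MAG-82 = 0.101738 rad  (haversine)
θ₁₃ = bearing HYD-45→MAG-82 = 90.528°,  θ₁₂ = bearing HYD-45→IC5 = 101.565°
dₓₜ = R·arcsin(sin δ₁₃ · sin(θ₁₃ − θ₁₂)) = 6371·arcsin(0.10156·sin(-11.037°)) = -123.880 km
|dₓₜ| = 123.880 km

123.9 km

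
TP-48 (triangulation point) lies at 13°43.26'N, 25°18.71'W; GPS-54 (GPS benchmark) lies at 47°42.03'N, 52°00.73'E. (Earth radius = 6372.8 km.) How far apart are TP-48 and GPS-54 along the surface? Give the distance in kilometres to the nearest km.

7942 km

TP-48: φ = +13.72100°, λ = -25.31183°
GPS-54: φ = +47.70050°, λ = +52.01217°
Δφ = 33.9795°,  Δλ = 77.3240°
a = sin²(Δφ/2) + cos φ₁ cos φ₂ sin²(Δλ/2) = 0.340547
c = 2·arcsin(√a) = 1.246221 rad = 71.4032°
d = R·c = 6372.8 × 1.246221 = 7941.9 km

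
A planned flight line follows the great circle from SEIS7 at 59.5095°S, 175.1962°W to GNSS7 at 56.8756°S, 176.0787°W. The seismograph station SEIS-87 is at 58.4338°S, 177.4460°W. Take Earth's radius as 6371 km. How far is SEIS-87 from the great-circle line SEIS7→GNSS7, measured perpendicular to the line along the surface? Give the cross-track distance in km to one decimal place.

δ₁₃ = central angle SEIS7→SEIS-87 = 0.027604 rad  (haversine)
θ₁₃ = bearing SEIS7→SEIS-87 = 311.880°,  θ₁₂ = bearing SEIS7→GNSS7 = 349.609°
dₓₜ = R·arcsin(sin δ₁₃ · sin(θ₁₃ − θ₁₂)) = 6371·arcsin(0.02760·sin(-37.729°)) = -107.609 km
|dₓₜ| = 107.609 km

107.6 km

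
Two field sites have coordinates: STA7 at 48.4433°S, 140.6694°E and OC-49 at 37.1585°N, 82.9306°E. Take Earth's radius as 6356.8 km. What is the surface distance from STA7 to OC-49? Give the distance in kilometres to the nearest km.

Δφ = 85.6018°,  Δλ = -57.7388°
a = sin²(Δφ/2) + cos φ₁ cos φ₂ sin²(Δλ/2) = 0.584896
c = 2·arcsin(√a) = 1.741415 rad = 99.7757°
d = R·c = 6356.8 × 1.741415 = 11069.8 km

11070 km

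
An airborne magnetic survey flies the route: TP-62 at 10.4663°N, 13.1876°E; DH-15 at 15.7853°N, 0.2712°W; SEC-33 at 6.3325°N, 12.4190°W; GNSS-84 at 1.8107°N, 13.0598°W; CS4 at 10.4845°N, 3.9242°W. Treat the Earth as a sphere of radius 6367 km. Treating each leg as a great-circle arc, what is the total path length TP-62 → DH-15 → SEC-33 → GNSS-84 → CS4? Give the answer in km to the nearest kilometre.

5163 km

TP-62→DH-15: c = 0.246768 rad, d = 1571.17 km
DH-15→SEC-33: c = 0.265333 rad, d = 1689.38 km
SEC-33→GNSS-84: c = 0.079704 rad, d = 507.48 km
GNSS-84→CS4: c = 0.219087 rad, d = 1394.93 km
Total = 1571.17 + 1689.38 + 507.48 + 1394.93 = 5162.95 km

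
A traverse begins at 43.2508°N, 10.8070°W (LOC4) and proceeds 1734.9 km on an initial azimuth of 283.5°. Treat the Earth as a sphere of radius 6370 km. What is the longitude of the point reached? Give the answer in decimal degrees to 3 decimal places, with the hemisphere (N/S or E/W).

δ = d/R = 1734.9/6370 = 0.272355 rad
φ₂ = arcsin(sin φ₁ cos δ + cos φ₁ sin δ cos θ)
   = arcsin(0.68519·0.96314 + 0.72836·0.26900·0.23345) = 44.88417°
λ₂ = λ₁ + atan2(sin θ sin δ cos φ₁, cos δ − sin φ₁ sin φ₂) = -32.47125°

32.471°W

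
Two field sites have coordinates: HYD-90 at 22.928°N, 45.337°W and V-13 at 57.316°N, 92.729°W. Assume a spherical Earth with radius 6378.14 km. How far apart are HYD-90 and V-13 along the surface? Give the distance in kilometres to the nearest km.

5382 km

Δφ = 34.3880°,  Δλ = -47.3920°
a = sin²(Δφ/2) + cos φ₁ cos φ₂ sin²(Δλ/2) = 0.167710
c = 2·arcsin(√a) = 0.843865 rad = 48.3499°
d = R·c = 6378.14 × 0.843865 = 5382.3 km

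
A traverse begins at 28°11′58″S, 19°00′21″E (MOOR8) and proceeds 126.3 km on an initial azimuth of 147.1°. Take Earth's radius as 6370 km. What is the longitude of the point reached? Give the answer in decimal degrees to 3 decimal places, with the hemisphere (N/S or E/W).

MOOR8: φ = -28.19944°, λ = +19.00583°
δ = d/R = 126.3/6370 = 0.019827 rad
φ₂ = arcsin(sin φ₁ cos δ + cos φ₁ sin δ cos θ)
   = arcsin(-0.47254·0.99980 + 0.88131·0.01983·-0.83962) = -29.15145°
λ₂ = λ₁ + atan2(sin θ sin δ cos φ₁, cos δ − sin φ₁ sin φ₂) = 19.71236°

19.712°E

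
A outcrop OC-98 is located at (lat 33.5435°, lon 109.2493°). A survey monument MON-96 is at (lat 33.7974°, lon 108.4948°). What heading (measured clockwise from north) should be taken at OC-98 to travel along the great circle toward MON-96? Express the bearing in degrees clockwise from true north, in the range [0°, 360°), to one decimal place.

292.2°

Δλ = -0.7545°
y = sin Δλ · cos φ₂ = -0.010943
x = cos φ₁ sin φ₂ − sin φ₁ cos φ₂ cos Δλ = 0.004471
θ = atan2(y, x) = -67.7753° → 292.2247° (mod 360°)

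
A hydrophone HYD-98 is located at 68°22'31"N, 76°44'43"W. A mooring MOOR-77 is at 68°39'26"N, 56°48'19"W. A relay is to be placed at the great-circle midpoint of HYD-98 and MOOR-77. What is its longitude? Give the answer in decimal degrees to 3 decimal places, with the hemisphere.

66.838°W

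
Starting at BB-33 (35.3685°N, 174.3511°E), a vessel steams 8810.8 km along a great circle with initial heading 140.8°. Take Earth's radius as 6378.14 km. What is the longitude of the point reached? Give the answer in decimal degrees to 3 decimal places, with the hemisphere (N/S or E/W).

δ = d/R = 8810.8/6378.14 = 1.381406 rad
φ₂ = arcsin(sin φ₁ cos δ + cos φ₁ sin δ cos θ)
   = arcsin(0.57883·0.18826 + 0.81545·0.98212·-0.77494) = -30.77412°
λ₂ = λ₁ + atan2(sin θ sin δ cos φ₁, cos δ − sin φ₁ sin φ₂) = -139.39124°

139.391°W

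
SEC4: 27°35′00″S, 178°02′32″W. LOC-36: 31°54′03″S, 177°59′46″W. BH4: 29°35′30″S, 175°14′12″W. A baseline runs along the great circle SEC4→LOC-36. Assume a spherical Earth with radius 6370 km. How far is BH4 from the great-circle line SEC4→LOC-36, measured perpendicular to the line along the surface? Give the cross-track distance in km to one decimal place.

269.1 km

SEC4: φ = -27.58333°, λ = -178.04222°
LOC-36: φ = -31.90083°, λ = -177.99611°
BH4: φ = -29.59167°, λ = -175.23667°
δ₁₃ = central angle SEC4→BH4 = 0.055470 rad  (haversine)
θ₁₃ = bearing SEC4→BH4 = 129.852°,  θ₁₂ = bearing SEC4→LOC-36 = 179.480°
dₓₜ = R·arcsin(sin δ₁₃ · sin(θ₁₃ − θ₁₂)) = 6370·arcsin(0.05544·sin(-49.628°)) = -269.137 km
|dₓₜ| = 269.137 km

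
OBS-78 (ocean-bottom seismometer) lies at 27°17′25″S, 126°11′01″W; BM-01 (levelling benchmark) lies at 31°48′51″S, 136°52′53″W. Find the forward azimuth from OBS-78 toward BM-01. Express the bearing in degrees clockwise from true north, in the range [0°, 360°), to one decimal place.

241.5°

OBS-78: φ = -27.29028°, λ = -126.18361°
BM-01: φ = -31.81417°, λ = -136.88139°
Δλ = -10.6978°
y = sin Δλ · cos φ₂ = -0.157740
x = cos φ₁ sin φ₂ − sin φ₁ cos φ₂ cos Δλ = -0.085646
θ = atan2(y, x) = -118.5001° → 241.4999° (mod 360°)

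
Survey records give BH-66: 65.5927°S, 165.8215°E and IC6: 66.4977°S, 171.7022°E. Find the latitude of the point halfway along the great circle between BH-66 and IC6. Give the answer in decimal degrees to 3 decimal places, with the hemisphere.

Bx = cos φ₂ cos Δλ = 0.396687,  By = cos φ₂ sin Δλ = 0.040859
φₘ = atan2(sin φ₁ + sin φ₂, √((cos φ₁ + Bx)² + By²)) = -66.07319°
λₘ = λ₁ + atan2(By, cos φ₁ + Bx) = 168.70954°

66.073°S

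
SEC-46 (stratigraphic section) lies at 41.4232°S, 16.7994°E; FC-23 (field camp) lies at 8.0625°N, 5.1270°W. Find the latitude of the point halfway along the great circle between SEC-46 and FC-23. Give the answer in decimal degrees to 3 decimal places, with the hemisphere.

Bx = cos φ₂ cos Δλ = 0.918495,  By = cos φ₂ sin Δλ = -0.369724
φₘ = atan2(sin φ₁ + sin φ₂, √((cos φ₁ + Bx)² + By²)) = -16.96704°
λₘ = λ₁ + atan2(By, cos φ₁ + Bx) = 4.30390°

16.967°S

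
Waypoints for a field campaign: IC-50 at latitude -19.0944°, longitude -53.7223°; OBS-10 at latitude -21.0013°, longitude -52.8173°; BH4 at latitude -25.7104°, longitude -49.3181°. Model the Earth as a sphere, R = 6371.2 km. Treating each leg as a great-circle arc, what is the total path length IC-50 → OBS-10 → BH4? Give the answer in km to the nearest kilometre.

IC-50→OBS-10: c = 0.036439 rad, d = 232.16 km
OBS-10→BH4: c = 0.099478 rad, d = 633.79 km
Total = 232.16 + 633.79 = 865.95 km

866 km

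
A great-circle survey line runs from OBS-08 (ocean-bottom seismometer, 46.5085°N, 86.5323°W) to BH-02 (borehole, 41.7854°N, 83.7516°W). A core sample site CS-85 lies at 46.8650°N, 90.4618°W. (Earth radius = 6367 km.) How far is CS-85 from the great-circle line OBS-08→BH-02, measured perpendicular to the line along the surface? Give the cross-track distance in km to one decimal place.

δ₁₃ = central angle OBS-08→CS-85 = 0.047451 rad  (haversine)
θ₁₃ = bearing OBS-08→CS-85 = 278.961°,  θ₁₂ = bearing OBS-08→BH-02 = 156.119°
dₓₜ = R·arcsin(sin δ₁₃ · sin(θ₁₃ − θ₁₂)) = 6367·arcsin(0.04743·sin(122.842°)) = 253.806 km
|dₓₜ| = 253.806 km

253.8 km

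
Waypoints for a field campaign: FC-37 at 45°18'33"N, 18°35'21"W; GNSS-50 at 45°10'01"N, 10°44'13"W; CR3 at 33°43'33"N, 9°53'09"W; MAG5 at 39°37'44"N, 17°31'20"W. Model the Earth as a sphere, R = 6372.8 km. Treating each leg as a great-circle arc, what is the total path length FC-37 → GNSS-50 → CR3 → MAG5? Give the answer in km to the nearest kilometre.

2835 km

FC-37: φ = +45.30917°, λ = -18.58917°
GNSS-50: φ = +45.16694°, λ = -10.73694°
CR3: φ = +33.72583°, λ = -9.88583°
MAG5: φ = +39.62889°, λ = -17.52222°
FC-37→GNSS-50: c = 0.096497 rad, d = 614.96 km
GNSS-50→CR3: c = 0.200011 rad, d = 1274.63 km
CR3→MAG5: c = 0.148350 rad, d = 945.40 km
Total = 614.96 + 1274.63 + 945.40 = 2834.99 km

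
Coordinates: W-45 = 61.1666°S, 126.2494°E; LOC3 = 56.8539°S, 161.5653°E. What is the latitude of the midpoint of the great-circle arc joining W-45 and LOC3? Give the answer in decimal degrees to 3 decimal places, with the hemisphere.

Bx = cos φ₂ cos Δλ = 0.446157,  By = cos φ₂ sin Δλ = 0.316082
φₘ = atan2(sin φ₁ + sin φ₂, √((cos φ₁ + Bx)² + By²)) = -60.21177°
λₘ = λ₁ + atan2(By, cos φ₁ + Bx) = 145.05062°

60.212°S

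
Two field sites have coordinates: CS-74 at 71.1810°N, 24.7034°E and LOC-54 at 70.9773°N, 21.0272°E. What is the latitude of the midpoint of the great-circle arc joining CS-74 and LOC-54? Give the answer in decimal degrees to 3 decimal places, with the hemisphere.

Bx = cos φ₂ cos Δλ = 0.325272,  By = cos φ₂ sin Δλ = -0.020899
φₘ = atan2(sin φ₁ + sin φ₂, √((cos φ₁ + Bx)² + By²)) = 71.08819°
λₘ = λ₁ + atan2(By, cos φ₁ + Bx) = 22.85576°

71.088°N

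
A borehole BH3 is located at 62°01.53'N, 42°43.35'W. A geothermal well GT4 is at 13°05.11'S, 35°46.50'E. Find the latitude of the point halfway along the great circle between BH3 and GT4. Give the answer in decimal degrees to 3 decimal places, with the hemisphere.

BH3: φ = +62.02550°, λ = -42.72250°
GT4: φ = -13.08517°, λ = +35.77500°
Bx = cos φ₂ cos Δλ = 0.194233,  By = cos φ₂ sin Δλ = 0.954472
φₘ = atan2(sin φ₁ + sin φ₂, √((cos φ₁ + Bx)² + By²)) = 29.46808°
λₘ = λ₁ + atan2(By, cos φ₁ + Bx) = 12.48009°

29.468°N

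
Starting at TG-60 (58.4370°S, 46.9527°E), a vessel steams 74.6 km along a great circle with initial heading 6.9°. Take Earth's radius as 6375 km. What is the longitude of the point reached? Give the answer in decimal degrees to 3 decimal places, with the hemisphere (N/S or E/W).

47.104°E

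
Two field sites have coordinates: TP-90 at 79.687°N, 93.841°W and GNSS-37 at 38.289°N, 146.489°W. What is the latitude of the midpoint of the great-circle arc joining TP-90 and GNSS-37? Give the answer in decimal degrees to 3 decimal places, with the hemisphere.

60.566°N

Bx = cos φ₂ cos Δλ = 0.476204,  By = cos φ₂ sin Δλ = -0.623932
φₘ = atan2(sin φ₁ + sin φ₂, √((cos φ₁ + Bx)² + By²)) = 60.56574°
λₘ = λ₁ + atan2(By, cos φ₁ + Bx) = -137.43939°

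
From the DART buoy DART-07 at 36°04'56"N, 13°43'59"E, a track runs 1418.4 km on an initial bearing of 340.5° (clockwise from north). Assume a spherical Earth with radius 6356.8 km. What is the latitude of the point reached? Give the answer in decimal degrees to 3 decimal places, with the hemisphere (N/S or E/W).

47.981°N

DART-07: φ = +36.08222°, λ = +13.73306°
δ = d/R = 1418.4/6356.8 = 0.223131 rad
φ₂ = arcsin(sin φ₁ cos δ + cos φ₁ sin δ cos θ)
   = arcsin(0.58895·0.97521 + 0.80817·0.22128·0.94264) = 47.98104°
λ₂ = λ₁ + atan2(sin θ sin δ cos φ₁, cos δ − sin φ₁ sin φ₂) = 7.39752°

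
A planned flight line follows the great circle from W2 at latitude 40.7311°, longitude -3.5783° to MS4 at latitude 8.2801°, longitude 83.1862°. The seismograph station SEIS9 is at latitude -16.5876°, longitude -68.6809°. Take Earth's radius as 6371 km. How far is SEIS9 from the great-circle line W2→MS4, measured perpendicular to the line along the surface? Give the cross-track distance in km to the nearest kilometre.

δ₁₃ = central angle W2→SEIS9 = 1.451044 rad  (haversine)
θ₁₃ = bearing W2→SEIS9 = 241.114°,  θ₁₂ = bearing W2→MS4 = 85.792°
dₓₜ = R·arcsin(sin δ₁₃ · sin(θ₁₃ − θ₁₂)) = 6371·arcsin(0.99284·sin(155.322°)) = 2723.120 km
|dₓₜ| = 2723.120 km

2723 km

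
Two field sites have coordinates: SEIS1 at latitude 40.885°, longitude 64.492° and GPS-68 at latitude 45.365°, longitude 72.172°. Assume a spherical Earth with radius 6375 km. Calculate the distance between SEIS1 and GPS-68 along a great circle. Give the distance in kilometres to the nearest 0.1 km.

Δφ = 4.4800°,  Δλ = 7.6800°
a = sin²(Δφ/2) + cos φ₁ cos φ₂ sin²(Δλ/2) = 0.003910
c = 2·arcsin(√a) = 0.125142 rad = 7.1701°
d = R·c = 6375 × 0.125142 = 797.8 km

797.8 km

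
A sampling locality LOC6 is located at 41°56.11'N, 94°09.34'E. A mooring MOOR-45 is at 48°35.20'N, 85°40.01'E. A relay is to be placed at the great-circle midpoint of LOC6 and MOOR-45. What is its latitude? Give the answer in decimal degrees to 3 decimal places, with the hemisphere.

LOC6: φ = +41.93517°, λ = +94.15567°
MOOR-45: φ = +48.58667°, λ = +85.66683°
Bx = cos φ₂ cos Δλ = 0.654240,  By = cos φ₂ sin Δλ = -0.097646
φₘ = atan2(sin φ₁ + sin φ₂, √((cos φ₁ + Bx)² + By²)) = 45.33932°
λₘ = λ₁ + atan2(By, cos φ₁ + Bx) = 90.16061°

45.339°N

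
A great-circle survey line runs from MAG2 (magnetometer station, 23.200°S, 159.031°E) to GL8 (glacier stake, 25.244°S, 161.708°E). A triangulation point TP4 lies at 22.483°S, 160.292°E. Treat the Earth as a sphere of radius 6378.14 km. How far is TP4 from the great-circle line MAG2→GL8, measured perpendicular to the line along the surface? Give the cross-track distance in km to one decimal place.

144.5 km

δ₁₃ = central angle MAG2→TP4 = 0.023832 rad  (haversine)
θ₁₃ = bearing MAG2→TP4 = 58.572°,  θ₁₂ = bearing MAG2→GL8 = 130.480°
dₓₜ = R·arcsin(sin δ₁₃ · sin(θ₁₃ − θ₁₂)) = 6378.14·arcsin(0.02383·sin(-71.908°)) = -144.489 km
|dₓₜ| = 144.489 km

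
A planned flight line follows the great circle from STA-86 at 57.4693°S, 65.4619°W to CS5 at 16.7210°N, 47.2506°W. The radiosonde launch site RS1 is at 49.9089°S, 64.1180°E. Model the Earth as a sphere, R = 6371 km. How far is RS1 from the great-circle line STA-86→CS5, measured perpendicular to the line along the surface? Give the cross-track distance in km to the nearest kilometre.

δ₁₃ = central angle STA-86→RS1 = 1.132567 rad  (haversine)
θ₁₃ = bearing STA-86→RS1 = 146.759°,  θ₁₂ = bearing STA-86→CS5 = 17.990°
dₓₜ = R·arcsin(sin δ₁₃ · sin(θ₁₃ − θ₁₂)) = 6371·arcsin(0.90550·sin(128.769°)) = 4993.776 km
|dₓₜ| = 4993.776 km

4994 km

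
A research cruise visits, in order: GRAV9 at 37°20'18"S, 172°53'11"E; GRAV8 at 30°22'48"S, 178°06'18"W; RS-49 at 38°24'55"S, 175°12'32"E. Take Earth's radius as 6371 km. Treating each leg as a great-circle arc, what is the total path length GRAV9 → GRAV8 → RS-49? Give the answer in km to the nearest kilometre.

2218 km

GRAV9: φ = -37.33833°, λ = +172.88639°
GRAV8: φ = -30.38000°, λ = -178.10500°
RS-49: φ = -38.41528°, λ = +175.20889°
GRAV9→GRAV8: c = 0.178146 rad, d = 1134.97 km
GRAV8→RS-49: c = 0.169998 rad, d = 1083.06 km
Total = 1134.97 + 1083.06 = 2218.03 km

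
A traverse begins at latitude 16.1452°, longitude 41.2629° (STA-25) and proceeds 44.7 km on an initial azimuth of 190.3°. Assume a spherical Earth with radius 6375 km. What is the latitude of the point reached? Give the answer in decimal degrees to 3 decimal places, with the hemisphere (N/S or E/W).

δ = d/R = 44.7/6375 = 0.007012 rad
φ₂ = arcsin(sin φ₁ cos δ + cos φ₁ sin δ cos θ)
   = arcsin(0.27807·0.99998 + 0.96056·0.00701·-0.98389) = 15.74992°
λ₂ = λ₁ + atan2(sin θ sin δ cos φ₁, cos δ − sin φ₁ sin φ₂) = 41.18827°

15.750°N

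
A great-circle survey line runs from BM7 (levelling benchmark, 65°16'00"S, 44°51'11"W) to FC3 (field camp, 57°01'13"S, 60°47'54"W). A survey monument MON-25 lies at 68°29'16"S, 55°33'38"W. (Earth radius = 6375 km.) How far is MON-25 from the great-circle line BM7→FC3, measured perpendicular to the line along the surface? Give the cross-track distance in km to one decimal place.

BM7: φ = -65.26667°, λ = -44.85306°
FC3: φ = -57.02028°, λ = -60.79833°
MON-25: φ = -68.48778°, λ = -55.56056°
δ₁₃ = central angle BM7→MON-25 = 0.092242 rad  (haversine)
θ₁₃ = bearing BM7→MON-25 = 227.703°,  θ₁₂ = bearing BM7→FC3 = 309.758°
dₓₜ = R·arcsin(sin δ₁₃ · sin(θ₁₃ − θ₁₂)) = 6375·arcsin(0.09211·sin(-82.055°)) = -582.380 km
|dₓₜ| = 582.380 km

582.4 km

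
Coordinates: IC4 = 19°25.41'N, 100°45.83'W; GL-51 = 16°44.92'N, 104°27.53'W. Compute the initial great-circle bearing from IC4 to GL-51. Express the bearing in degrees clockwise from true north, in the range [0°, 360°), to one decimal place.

IC4: φ = +19.42350°, λ = -100.76383°
GL-51: φ = +16.74867°, λ = -104.45883°
Δλ = -3.6950°
y = sin Δλ · cos φ₂ = -0.061711
x = cos φ₁ sin φ₂ − sin φ₁ cos φ₂ cos Δλ = -0.046006
θ = atan2(y, x) = -126.7045° → 233.2955° (mod 360°)

233.3°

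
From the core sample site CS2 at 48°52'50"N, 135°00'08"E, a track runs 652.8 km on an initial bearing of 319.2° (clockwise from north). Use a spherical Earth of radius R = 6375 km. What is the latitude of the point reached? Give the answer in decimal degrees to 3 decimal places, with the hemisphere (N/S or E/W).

CS2: φ = +48.88056°, λ = +135.00222°
δ = d/R = 652.8/6375 = 0.102400 rad
φ₂ = arcsin(sin φ₁ cos δ + cos φ₁ sin δ cos θ)
   = arcsin(0.75334·0.99476 + 0.65763·0.10222·0.75700) = 53.15705°
λ₂ = λ₁ + atan2(sin θ sin δ cos φ₁, cos δ − sin φ₁ sin φ₂) = 128.60665°

53.157°N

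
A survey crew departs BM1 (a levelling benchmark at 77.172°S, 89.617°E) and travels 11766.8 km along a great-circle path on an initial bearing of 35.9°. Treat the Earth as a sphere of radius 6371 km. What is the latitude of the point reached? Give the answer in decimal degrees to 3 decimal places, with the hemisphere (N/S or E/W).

δ = d/R = 11766.8/6371 = 1.846931 rad
φ₂ = arcsin(sin φ₁ cos δ + cos φ₁ sin δ cos θ)
   = arcsin(-0.97504·-0.27264 + 0.22203·0.96212·0.81004) = 26.03184°
λ₂ = λ₁ + atan2(sin θ sin δ cos φ₁, cos δ − sin φ₁ sin φ₂) = 128.50897°

26.032°N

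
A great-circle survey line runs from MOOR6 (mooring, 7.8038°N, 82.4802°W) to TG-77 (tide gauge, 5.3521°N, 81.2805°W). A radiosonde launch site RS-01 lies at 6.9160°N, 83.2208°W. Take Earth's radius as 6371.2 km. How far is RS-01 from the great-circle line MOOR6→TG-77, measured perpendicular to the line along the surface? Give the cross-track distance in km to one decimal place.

δ₁₃ = central angle MOOR6→RS-01 = 0.020110 rad  (haversine)
θ₁₃ = bearing MOOR6→RS-01 = 219.650°,  θ₁₂ = bearing MOOR6→TG-77 = 154.004°
dₓₜ = R·arcsin(sin δ₁₃ · sin(θ₁₃ − θ₁₂)) = 6371.2·arcsin(0.02011·sin(65.646°)) = 116.725 km
|dₓₜ| = 116.725 km

116.7 km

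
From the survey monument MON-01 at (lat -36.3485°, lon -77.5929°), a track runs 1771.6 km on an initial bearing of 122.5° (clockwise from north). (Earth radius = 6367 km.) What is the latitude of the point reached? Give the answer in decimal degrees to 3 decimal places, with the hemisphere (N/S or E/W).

43.532°S

δ = d/R = 1771.6/6367 = 0.278247 rad
φ₂ = arcsin(sin φ₁ cos δ + cos φ₁ sin δ cos θ)
   = arcsin(-0.59270·0.96154 + 0.80543·0.27467·-0.53730) = -43.53238°
λ₂ = λ₁ + atan2(sin θ sin δ cos φ₁, cos δ − sin φ₁ sin φ₂) = -58.95836°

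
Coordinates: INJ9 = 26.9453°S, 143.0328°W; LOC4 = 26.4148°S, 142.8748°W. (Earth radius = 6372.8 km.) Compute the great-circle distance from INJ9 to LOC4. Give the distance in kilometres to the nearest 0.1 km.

61.1 km

Δφ = 0.5305°,  Δλ = 0.1580°
a = sin²(Δφ/2) + cos φ₁ cos φ₂ sin²(Δλ/2) = 0.000023
c = 2·arcsin(√a) = 0.009581 rad = 0.5490°
d = R·c = 6372.8 × 0.009581 = 61.1 km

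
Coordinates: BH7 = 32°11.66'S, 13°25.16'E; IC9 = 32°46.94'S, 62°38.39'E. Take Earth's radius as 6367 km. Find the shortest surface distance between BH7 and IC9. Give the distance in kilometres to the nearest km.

4571 km

BH7: φ = -32.19433°, λ = +13.41933°
IC9: φ = -32.78233°, λ = +62.63983°
Δφ = -0.5880°,  Δλ = 49.2205°
a = sin²(Δφ/2) + cos φ₁ cos φ₂ sin²(Δλ/2) = 0.123413
c = 2·arcsin(√a) = 0.717921 rad = 41.1339°
d = R·c = 6367 × 0.717921 = 4571.0 km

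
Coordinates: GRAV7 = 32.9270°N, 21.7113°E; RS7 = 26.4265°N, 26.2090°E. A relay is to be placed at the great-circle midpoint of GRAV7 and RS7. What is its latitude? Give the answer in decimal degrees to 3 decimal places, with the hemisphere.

Bx = cos φ₂ cos Δλ = 0.892748,  By = cos φ₂ sin Δλ = 0.070225
φₘ = atan2(sin φ₁ + sin φ₂, √((cos φ₁ + Bx)² + By²)) = 29.69572°
λₘ = λ₁ + atan2(By, cos φ₁ + Bx) = 24.03296°

29.696°N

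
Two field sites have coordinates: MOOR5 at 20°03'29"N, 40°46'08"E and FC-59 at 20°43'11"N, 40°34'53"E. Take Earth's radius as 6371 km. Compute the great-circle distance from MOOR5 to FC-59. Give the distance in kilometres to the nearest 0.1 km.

76.1 km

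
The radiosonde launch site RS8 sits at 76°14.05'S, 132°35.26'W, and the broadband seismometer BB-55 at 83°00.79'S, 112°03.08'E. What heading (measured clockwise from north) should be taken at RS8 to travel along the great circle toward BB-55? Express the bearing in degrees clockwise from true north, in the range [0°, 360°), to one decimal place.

RS8: φ = -76.23417°, λ = -132.58767°
BB-55: φ = -83.01317°, λ = +112.05133°
Δλ = -115.3610°
y = sin Δλ · cos φ₂ = -0.109918
x = cos φ₁ sin φ₂ − sin φ₁ cos φ₂ cos Δλ = -0.286792
θ = atan2(y, x) = -159.0298° → 200.9702° (mod 360°)

201.0°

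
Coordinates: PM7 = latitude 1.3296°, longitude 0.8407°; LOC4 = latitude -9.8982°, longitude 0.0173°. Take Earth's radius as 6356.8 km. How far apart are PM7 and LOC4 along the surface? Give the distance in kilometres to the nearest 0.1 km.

1249.0 km

Δφ = -11.2278°,  Δλ = -0.8234°
a = sin²(Δφ/2) + cos φ₁ cos φ₂ sin²(Δλ/2) = 0.009620
c = 2·arcsin(√a) = 0.196484 rad = 11.2577°
d = R·c = 6356.8 × 0.196484 = 1249.0 km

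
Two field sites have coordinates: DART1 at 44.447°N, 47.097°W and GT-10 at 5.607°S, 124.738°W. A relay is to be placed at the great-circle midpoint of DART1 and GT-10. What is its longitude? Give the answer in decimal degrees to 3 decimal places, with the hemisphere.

93.462°W

Bx = cos φ₂ cos Δλ = 0.213012,  By = cos φ₂ sin Δλ = -0.972152
φₘ = atan2(sin φ₁ + sin φ₂, √((cos φ₁ + Bx)² + By²)) = 24.16014°
λₘ = λ₁ + atan2(By, cos φ₁ + Bx) = -93.46169°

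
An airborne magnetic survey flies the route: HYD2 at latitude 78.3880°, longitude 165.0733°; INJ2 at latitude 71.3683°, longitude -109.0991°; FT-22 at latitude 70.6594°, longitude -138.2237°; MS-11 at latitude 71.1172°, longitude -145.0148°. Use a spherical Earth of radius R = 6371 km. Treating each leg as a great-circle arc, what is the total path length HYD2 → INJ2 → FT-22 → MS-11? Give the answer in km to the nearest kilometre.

3646 km

HYD2→INJ2: c = 0.368479 rad, d = 2347.58 km
INJ2→FT-22: c = 0.164224 rad, d = 1046.27 km
FT-22→MS-11: c = 0.039599 rad, d = 252.28 km
Total = 2347.58 + 1046.27 + 252.28 = 3646.13 km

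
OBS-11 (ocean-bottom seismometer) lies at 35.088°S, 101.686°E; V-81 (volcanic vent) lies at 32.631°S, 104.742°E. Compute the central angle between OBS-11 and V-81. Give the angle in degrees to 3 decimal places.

Δφ = 2.4570°,  Δλ = 3.0560°
a = sin²(Δφ/2) + cos φ₁ cos φ₂ sin²(Δλ/2) = 0.000950
c = 2·arcsin(√a) = 0.061643 rad = 3.5319°

3.532°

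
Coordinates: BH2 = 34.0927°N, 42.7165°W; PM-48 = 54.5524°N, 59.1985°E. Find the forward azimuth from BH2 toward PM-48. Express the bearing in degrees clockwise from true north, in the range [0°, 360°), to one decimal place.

Δλ = 101.9150°
y = sin Δλ · cos φ₂ = 0.567463
x = cos φ₁ sin φ₂ − sin φ₁ cos φ₂ cos Δλ = 0.741752
θ = atan2(y, x) = 37.4171° → 37.4171° (mod 360°)

37.4°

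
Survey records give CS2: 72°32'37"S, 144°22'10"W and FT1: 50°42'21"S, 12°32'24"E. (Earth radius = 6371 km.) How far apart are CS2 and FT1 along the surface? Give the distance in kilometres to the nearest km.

CS2: φ = -72.54361°, λ = -144.36944°
FT1: φ = -50.70583°, λ = +12.54000°
Δφ = 21.8378°,  Δλ = 156.9094°
a = sin²(Δφ/2) + cos φ₁ cos φ₂ sin²(Δλ/2) = 0.218248
c = 2·arcsin(√a) = 0.972174 rad = 55.7015°
d = R·c = 6371 × 0.972174 = 6193.7 km

6194 km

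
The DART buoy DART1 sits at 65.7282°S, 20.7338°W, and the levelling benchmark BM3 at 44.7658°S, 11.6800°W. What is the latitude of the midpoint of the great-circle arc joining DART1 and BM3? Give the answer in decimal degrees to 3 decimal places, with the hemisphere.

55.325°S

Bx = cos φ₂ cos Δλ = 0.701145,  By = cos φ₂ sin Δλ = 0.111726
φₘ = atan2(sin φ₁ + sin φ₂, √((cos φ₁ + Bx)² + By²)) = -55.32483°
λₘ = λ₁ + atan2(By, cos φ₁ + Bx) = -14.99748°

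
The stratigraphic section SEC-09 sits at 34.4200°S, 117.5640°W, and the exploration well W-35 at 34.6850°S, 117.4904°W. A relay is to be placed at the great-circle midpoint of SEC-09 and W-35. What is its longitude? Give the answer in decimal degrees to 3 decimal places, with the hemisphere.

117.527°W

Bx = cos φ₂ cos Δλ = 0.822292,  By = cos φ₂ sin Δλ = 0.001056
φₘ = atan2(sin φ₁ + sin φ₂, √((cos φ₁ + Bx)² + By²)) = -34.55251°
λₘ = λ₁ + atan2(By, cos φ₁ + Bx) = -117.52726°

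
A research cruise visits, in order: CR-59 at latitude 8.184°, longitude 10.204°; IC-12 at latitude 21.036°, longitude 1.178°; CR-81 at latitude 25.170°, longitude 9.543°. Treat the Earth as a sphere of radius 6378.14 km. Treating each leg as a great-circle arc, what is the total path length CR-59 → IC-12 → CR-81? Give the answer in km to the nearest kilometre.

2700 km

CR-59→IC-12: c = 0.270984 rad, d = 1728.37 km
IC-12→CR-81: c = 0.152388 rad, d = 971.95 km
Total = 1728.37 + 971.95 = 2700.32 km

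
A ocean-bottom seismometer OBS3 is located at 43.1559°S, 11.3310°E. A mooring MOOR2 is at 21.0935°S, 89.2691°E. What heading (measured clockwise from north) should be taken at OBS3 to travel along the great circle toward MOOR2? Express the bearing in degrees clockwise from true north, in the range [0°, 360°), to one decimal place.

98.1°

Δλ = 77.9381°
y = sin Δλ · cos φ₂ = 0.912396
x = cos φ₁ sin φ₂ − sin φ₁ cos φ₂ cos Δλ = -0.129185
θ = atan2(y, x) = 98.0588° → 98.0588° (mod 360°)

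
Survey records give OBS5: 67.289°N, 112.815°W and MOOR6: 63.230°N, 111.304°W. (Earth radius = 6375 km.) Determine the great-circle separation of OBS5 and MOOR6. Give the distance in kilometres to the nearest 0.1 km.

457.0 km

Δφ = -4.0590°,  Δλ = 1.5110°
a = sin²(Δφ/2) + cos φ₁ cos φ₂ sin²(Δλ/2) = 0.001284
c = 2·arcsin(√a) = 0.071692 rad = 4.1077°
d = R·c = 6375 × 0.071692 = 457.0 km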